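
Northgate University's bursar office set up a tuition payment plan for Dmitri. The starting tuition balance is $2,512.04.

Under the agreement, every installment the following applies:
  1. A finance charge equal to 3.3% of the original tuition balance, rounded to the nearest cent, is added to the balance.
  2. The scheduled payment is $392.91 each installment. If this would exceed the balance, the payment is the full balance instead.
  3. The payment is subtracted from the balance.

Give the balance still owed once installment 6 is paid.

Installment 1: $2,512.04 +$82.90 interest = $2,594.94; pay $392.91 → $2,202.03
Installment 2: $2,202.03 +$82.90 interest = $2,284.93; pay $392.91 → $1,892.02
Installment 3: $1,892.02 +$82.90 interest = $1,974.92; pay $392.91 → $1,582.01
Installment 4: $1,582.01 +$82.90 interest = $1,664.91; pay $392.91 → $1,272.00
Installment 5: $1,272.00 +$82.90 interest = $1,354.90; pay $392.91 → $961.99
Installment 6: $961.99 +$82.90 interest = $1,044.89; pay $392.91 → $651.98

$651.98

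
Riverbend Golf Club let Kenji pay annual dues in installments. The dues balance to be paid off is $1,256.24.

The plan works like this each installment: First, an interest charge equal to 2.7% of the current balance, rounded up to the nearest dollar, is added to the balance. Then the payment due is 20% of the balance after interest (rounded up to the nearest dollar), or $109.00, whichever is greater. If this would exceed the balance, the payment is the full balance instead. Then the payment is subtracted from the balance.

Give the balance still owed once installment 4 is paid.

Installment 1: opening $1,256.24; interest $34.00 → $1,290.24; payment $259.00; balance $1,031.24
Installment 2: opening $1,031.24; interest $28.00 → $1,059.24; payment $212.00; balance $847.24
Installment 3: opening $847.24; interest $23.00 → $870.24; payment $175.00; balance $695.24
Installment 4: opening $695.24; interest $19.00 → $714.24; payment $143.00; balance $571.24

$571.24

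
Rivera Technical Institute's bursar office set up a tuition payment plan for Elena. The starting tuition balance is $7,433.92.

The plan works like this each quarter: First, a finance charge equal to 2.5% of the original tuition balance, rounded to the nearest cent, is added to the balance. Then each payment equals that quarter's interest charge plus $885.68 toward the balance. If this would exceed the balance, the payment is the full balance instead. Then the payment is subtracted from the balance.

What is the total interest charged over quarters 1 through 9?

$1,672.65

Quarter 1: $7,433.92 +$185.85 interest = $7,619.77; pay $1,071.53 → $6,548.24
Quarter 2: $6,548.24 +$185.85 interest = $6,734.09; pay $1,071.53 → $5,662.56
Quarter 3: $5,662.56 +$185.85 interest = $5,848.41; pay $1,071.53 → $4,776.88
Quarter 4: $4,776.88 +$185.85 interest = $4,962.73; pay $1,071.53 → $3,891.20
Quarter 5: $3,891.20 +$185.85 interest = $4,077.05; pay $1,071.53 → $3,005.52
Quarter 6: $3,005.52 +$185.85 interest = $3,191.37; pay $1,071.53 → $2,119.84
Quarter 7: $2,119.84 +$185.85 interest = $2,305.69; pay $1,071.53 → $1,234.16
Quarter 8: $1,234.16 +$185.85 interest = $1,420.01; pay $1,071.53 → $348.48
Quarter 9: $348.48 +$185.85 interest = $534.33; pay $534.33 → $0.00
Total interest: $185.85 + $185.85 + $185.85 + $185.85 + $185.85 + $185.85 + $185.85 + $185.85 + $185.85 = $1,672.65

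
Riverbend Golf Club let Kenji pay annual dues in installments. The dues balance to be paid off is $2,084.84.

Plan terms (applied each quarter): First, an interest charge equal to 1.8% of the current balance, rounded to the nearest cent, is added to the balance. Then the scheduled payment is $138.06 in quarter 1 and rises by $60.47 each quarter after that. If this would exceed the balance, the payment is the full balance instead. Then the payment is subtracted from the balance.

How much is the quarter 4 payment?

$319.47

Quarter 1: $2,084.84 +$37.53 interest = $2,122.37; pay $138.06 → $1,984.31
Quarter 2: $1,984.31 +$35.72 interest = $2,020.03; pay $198.53 → $1,821.50
Quarter 3: $1,821.50 +$32.79 interest = $1,854.29; pay $259.00 → $1,595.29
Quarter 4: $1,595.29 +$28.72 interest = $1,624.01; pay $319.47 → $1,304.54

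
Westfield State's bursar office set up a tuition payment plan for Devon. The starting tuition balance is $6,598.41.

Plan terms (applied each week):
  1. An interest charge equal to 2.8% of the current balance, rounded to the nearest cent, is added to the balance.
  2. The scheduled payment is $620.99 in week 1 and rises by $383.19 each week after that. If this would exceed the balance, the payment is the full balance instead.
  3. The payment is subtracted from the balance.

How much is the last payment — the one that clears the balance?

$360.76

Week 1: opening $6,598.41; interest $184.76 → $6,783.17; payment $620.99; balance $6,162.18
Week 2: opening $6,162.18; interest $172.54 → $6,334.72; payment $1,004.18; balance $5,330.54
Week 3: opening $5,330.54; interest $149.26 → $5,479.80; payment $1,387.37; balance $4,092.43
Week 4: opening $4,092.43; interest $114.59 → $4,207.02; payment $1,770.56; balance $2,436.46
Week 5: opening $2,436.46; interest $68.22 → $2,504.68; payment $2,153.75; balance $350.93
Week 6: opening $350.93; interest $9.83 → $360.76; payment $360.76; balance $0.00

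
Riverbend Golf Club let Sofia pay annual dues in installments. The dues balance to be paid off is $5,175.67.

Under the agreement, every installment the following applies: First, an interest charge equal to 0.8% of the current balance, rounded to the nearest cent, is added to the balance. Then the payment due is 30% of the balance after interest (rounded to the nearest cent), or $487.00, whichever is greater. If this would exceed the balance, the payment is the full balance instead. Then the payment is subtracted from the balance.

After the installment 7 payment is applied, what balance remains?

$0.00

Installment 1: $5,175.67 +$41.41 interest = $5,217.08; pay $1,565.12 → $3,651.96
Installment 2: $3,651.96 +$29.22 interest = $3,681.18; pay $1,104.35 → $2,576.83
Installment 3: $2,576.83 +$20.61 interest = $2,597.44; pay $779.23 → $1,818.21
Installment 4: $1,818.21 +$14.55 interest = $1,832.76; pay $549.83 → $1,282.93
Installment 5: $1,282.93 +$10.26 interest = $1,293.19; pay $487.00 → $806.19
Installment 6: $806.19 +$6.45 interest = $812.64; pay $487.00 → $325.64
Installment 7: $325.64 +$2.61 interest = $328.25; pay $328.25 → $0.00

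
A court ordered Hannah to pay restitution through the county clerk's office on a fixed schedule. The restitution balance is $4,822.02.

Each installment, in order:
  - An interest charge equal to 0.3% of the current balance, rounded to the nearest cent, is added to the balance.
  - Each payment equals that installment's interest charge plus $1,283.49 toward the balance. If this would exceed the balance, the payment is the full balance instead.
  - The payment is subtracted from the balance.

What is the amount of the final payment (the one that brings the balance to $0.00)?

$974.46

# | Opening | Interest | Payment | End bal
1 | $4,822.02 | $14.47 | $1,297.96 | $3,538.53
2 | $3,538.53 | $10.62 | $1,294.11 | $2,255.04
3 | $2,255.04 | $6.77 | $1,290.26 | $971.55
4 | $971.55 | $2.91 | $974.46 | $0.00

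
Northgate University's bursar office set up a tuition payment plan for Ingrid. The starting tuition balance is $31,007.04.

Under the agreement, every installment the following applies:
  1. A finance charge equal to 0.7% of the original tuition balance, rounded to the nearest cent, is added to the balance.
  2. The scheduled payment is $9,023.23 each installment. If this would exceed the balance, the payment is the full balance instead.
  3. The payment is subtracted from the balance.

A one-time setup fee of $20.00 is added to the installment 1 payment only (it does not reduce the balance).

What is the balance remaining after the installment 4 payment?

Installment 1: $31,007.04 +$217.05 interest = $31,224.09; pay $9,023.23 (+ $20.00 fee) → $22,200.86
Installment 2: $22,200.86 +$217.05 interest = $22,417.91; pay $9,023.23 → $13,394.68
Installment 3: $13,394.68 +$217.05 interest = $13,611.73; pay $9,023.23 → $4,588.50
Installment 4: $4,588.50 +$217.05 interest = $4,805.55; pay $4,805.55 → $0.00

$0.00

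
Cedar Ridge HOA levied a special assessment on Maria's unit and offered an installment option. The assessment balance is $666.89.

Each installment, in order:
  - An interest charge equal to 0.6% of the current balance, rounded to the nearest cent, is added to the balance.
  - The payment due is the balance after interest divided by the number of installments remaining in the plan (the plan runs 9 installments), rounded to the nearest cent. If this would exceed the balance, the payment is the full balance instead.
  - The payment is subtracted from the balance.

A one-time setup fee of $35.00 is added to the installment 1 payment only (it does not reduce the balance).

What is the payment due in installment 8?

$77.73

Installment 1: opening $666.89; interest $4.00 → $670.89; payment $74.54 (+ $35.00 fee); balance $596.35
Installment 2: opening $596.35; interest $3.58 → $599.93; payment $74.99; balance $524.94
Installment 3: opening $524.94; interest $3.15 → $528.09; payment $75.44; balance $452.65
Installment 4: opening $452.65; interest $2.72 → $455.37; payment $75.90; balance $379.47
Installment 5: opening $379.47; interest $2.28 → $381.75; payment $76.35; balance $305.40
Installment 6: opening $305.40; interest $1.83 → $307.23; payment $76.81; balance $230.42
Installment 7: opening $230.42; interest $1.38 → $231.80; payment $77.27; balance $154.53
Installment 8: opening $154.53; interest $0.93 → $155.46; payment $77.73; balance $77.73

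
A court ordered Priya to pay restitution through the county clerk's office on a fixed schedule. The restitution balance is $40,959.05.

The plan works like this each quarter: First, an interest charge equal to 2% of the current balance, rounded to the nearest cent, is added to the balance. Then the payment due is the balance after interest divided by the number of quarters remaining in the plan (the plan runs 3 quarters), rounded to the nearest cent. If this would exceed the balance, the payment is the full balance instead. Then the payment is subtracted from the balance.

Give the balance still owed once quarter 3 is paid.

Quarter 1: opening $40,959.05; interest $819.18 → $41,778.23; payment $13,926.08; balance $27,852.15
Quarter 2: opening $27,852.15; interest $557.04 → $28,409.19; payment $14,204.60; balance $14,204.59
Quarter 3: opening $14,204.59; interest $284.09 → $14,488.68; payment $14,488.68; balance $0.00

$0.00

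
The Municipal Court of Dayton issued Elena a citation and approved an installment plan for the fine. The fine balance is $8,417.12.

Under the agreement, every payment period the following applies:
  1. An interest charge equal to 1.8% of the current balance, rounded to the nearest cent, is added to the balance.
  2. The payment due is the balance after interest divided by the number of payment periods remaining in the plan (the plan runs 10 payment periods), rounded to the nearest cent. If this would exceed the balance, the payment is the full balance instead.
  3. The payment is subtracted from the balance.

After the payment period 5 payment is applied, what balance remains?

Payment period 1: opening $8,417.12; interest $151.51 → $8,568.63; payment $856.86; balance $7,711.77
Payment period 2: opening $7,711.77; interest $138.81 → $7,850.58; payment $872.29; balance $6,978.29
Payment period 3: opening $6,978.29; interest $125.61 → $7,103.90; payment $887.99; balance $6,215.91
Payment period 4: opening $6,215.91; interest $111.89 → $6,327.80; payment $903.97; balance $5,423.83
Payment period 5: opening $5,423.83; interest $97.63 → $5,521.46; payment $920.24; balance $4,601.22

$4,601.22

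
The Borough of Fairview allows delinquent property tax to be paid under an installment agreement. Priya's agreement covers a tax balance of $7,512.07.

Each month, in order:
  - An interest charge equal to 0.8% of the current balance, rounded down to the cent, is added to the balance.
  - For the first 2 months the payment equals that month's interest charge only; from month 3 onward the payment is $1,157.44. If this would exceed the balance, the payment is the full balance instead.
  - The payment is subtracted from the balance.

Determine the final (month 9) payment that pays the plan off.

Month 1: $7,512.07 +$60.09 interest = $7,572.16; pay $60.09 → $7,512.07
Month 2: $7,512.07 +$60.09 interest = $7,572.16; pay $60.09 → $7,512.07
Month 3: $7,512.07 +$60.09 interest = $7,572.16; pay $1,157.44 → $6,414.72
Month 4: $6,414.72 +$51.31 interest = $6,466.03; pay $1,157.44 → $5,308.59
Month 5: $5,308.59 +$42.46 interest = $5,351.05; pay $1,157.44 → $4,193.61
Month 6: $4,193.61 +$33.54 interest = $4,227.15; pay $1,157.44 → $3,069.71
Month 7: $3,069.71 +$24.55 interest = $3,094.26; pay $1,157.44 → $1,936.82
Month 8: $1,936.82 +$15.49 interest = $1,952.31; pay $1,157.44 → $794.87
Month 9: $794.87 +$6.35 interest = $801.22; pay $801.22 → $0.00

$801.22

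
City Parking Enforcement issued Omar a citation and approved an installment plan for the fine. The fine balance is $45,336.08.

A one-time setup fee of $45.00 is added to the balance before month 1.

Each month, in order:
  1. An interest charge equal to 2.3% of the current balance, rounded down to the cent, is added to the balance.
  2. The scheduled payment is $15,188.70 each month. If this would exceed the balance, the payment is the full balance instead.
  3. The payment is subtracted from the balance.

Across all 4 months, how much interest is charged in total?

$2,192.94

Month 1: $45,381.08 +$1,043.76 interest = $46,424.84; pay $15,188.70 → $31,236.14
Month 2: $31,236.14 +$718.43 interest = $31,954.57; pay $15,188.70 → $16,765.87
Month 3: $16,765.87 +$385.61 interest = $17,151.48; pay $15,188.70 → $1,962.78
Month 4: $1,962.78 +$45.14 interest = $2,007.92; pay $2,007.92 → $0.00
Total interest: $1,043.76 + $718.43 + $385.61 + $45.14 = $2,192.94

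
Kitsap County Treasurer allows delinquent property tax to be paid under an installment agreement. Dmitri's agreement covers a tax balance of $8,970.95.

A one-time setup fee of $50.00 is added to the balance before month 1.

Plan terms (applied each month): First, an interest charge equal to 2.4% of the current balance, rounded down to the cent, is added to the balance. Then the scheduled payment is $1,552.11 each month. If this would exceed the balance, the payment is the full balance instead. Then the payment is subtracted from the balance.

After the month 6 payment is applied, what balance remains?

Month 1: opening $9,020.95; interest $216.50 → $9,237.45; payment $1,552.11; balance $7,685.34
Month 2: opening $7,685.34; interest $184.44 → $7,869.78; payment $1,552.11; balance $6,317.67
Month 3: opening $6,317.67; interest $151.62 → $6,469.29; payment $1,552.11; balance $4,917.18
Month 4: opening $4,917.18; interest $118.01 → $5,035.19; payment $1,552.11; balance $3,483.08
Month 5: opening $3,483.08; interest $83.59 → $3,566.67; payment $1,552.11; balance $2,014.56
Month 6: opening $2,014.56; interest $48.34 → $2,062.90; payment $1,552.11; balance $510.79

$510.79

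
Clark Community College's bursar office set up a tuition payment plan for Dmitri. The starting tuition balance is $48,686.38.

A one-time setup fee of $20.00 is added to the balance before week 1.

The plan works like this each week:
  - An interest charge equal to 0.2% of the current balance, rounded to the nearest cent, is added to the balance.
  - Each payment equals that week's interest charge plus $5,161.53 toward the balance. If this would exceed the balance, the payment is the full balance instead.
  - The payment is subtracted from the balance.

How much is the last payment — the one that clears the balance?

$2,257.12

# | Opening | Interest | Payment | End bal
1 | $48,706.38 | $97.41 | $5,258.94 | $43,544.85
2 | $43,544.85 | $87.09 | $5,248.62 | $38,383.32
3 | $38,383.32 | $76.77 | $5,238.30 | $33,221.79
4 | $33,221.79 | $66.44 | $5,227.97 | $28,060.26
5 | $28,060.26 | $56.12 | $5,217.65 | $22,898.73
6 | $22,898.73 | $45.80 | $5,207.33 | $17,737.20
7 | $17,737.20 | $35.47 | $5,197.00 | $12,575.67
8 | $12,575.67 | $25.15 | $5,186.68 | $7,414.14
9 | $7,414.14 | $14.83 | $5,176.36 | $2,252.61
10 | $2,252.61 | $4.51 | $2,257.12 | $0.00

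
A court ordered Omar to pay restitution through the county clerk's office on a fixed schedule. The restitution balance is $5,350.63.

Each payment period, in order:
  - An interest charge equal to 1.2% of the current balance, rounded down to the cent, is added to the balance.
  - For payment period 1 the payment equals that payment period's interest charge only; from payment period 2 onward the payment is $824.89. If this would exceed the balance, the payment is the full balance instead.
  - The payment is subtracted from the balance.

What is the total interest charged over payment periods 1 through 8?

Payment period 1: $5,350.63 +$64.20 interest = $5,414.83; pay $64.20 → $5,350.63
Payment period 2: $5,350.63 +$64.20 interest = $5,414.83; pay $824.89 → $4,589.94
Payment period 3: $4,589.94 +$55.07 interest = $4,645.01; pay $824.89 → $3,820.12
Payment period 4: $3,820.12 +$45.84 interest = $3,865.96; pay $824.89 → $3,041.07
Payment period 5: $3,041.07 +$36.49 interest = $3,077.56; pay $824.89 → $2,252.67
Payment period 6: $2,252.67 +$27.03 interest = $2,279.70; pay $824.89 → $1,454.81
Payment period 7: $1,454.81 +$17.45 interest = $1,472.26; pay $824.89 → $647.37
Payment period 8: $647.37 +$7.76 interest = $655.13; pay $655.13 → $0.00
Total interest: $64.20 + $64.20 + $55.07 + $45.84 + $36.49 + $27.03 + $17.45 + $7.76 = $318.04

$318.04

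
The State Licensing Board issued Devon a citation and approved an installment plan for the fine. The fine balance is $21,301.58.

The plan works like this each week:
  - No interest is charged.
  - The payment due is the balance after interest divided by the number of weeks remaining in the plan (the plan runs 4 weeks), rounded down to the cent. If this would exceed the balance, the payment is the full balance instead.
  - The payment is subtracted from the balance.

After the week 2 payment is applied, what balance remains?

Week 1: $21,301.58 − $5,325.39 → $15,976.19
Week 2: $15,976.19 − $5,325.39 → $10,650.80

$10,650.80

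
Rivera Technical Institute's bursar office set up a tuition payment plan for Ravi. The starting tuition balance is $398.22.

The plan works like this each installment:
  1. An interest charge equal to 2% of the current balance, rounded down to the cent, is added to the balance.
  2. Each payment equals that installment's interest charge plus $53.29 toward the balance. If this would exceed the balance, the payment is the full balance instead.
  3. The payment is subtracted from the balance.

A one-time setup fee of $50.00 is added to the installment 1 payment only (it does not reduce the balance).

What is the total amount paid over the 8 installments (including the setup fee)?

Installment 1: opening $398.22; interest $7.96 → $406.18; payment $61.25 (+ $50.00 fee); balance $344.93
Installment 2: opening $344.93; interest $6.89 → $351.82; payment $60.18; balance $291.64
Installment 3: opening $291.64; interest $5.83 → $297.47; payment $59.12; balance $238.35
Installment 4: opening $238.35; interest $4.76 → $243.11; payment $58.05; balance $185.06
Installment 5: opening $185.06; interest $3.70 → $188.76; payment $56.99; balance $131.77
Installment 6: opening $131.77; interest $2.63 → $134.40; payment $55.92; balance $78.48
Installment 7: opening $78.48; interest $1.56 → $80.04; payment $54.85; balance $25.19
Installment 8: opening $25.19; interest $0.50 → $25.69; payment $25.69; balance $0.00
Total paid: $482.05

$482.05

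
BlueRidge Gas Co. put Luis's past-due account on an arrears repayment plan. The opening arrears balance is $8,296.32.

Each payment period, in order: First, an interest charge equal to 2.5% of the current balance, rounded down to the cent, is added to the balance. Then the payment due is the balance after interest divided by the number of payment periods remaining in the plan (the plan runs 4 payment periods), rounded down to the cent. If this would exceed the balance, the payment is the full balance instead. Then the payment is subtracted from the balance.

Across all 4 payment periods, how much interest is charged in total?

$531.62

Payment period 1: opening $8,296.32; interest $207.40 → $8,503.72; payment $2,125.93; balance $6,377.79
Payment period 2: opening $6,377.79; interest $159.44 → $6,537.23; payment $2,179.07; balance $4,358.16
Payment period 3: opening $4,358.16; interest $108.95 → $4,467.11; payment $2,233.55; balance $2,233.56
Payment period 4: opening $2,233.56; interest $55.83 → $2,289.39; payment $2,289.39; balance $0.00
Total interest: $207.40 + $159.44 + $108.95 + $55.83 = $531.62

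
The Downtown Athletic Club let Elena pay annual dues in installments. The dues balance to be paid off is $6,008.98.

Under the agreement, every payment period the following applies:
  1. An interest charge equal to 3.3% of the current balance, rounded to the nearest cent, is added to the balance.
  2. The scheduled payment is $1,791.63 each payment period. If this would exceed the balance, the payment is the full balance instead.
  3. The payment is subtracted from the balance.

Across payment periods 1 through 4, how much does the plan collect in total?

$6,479.69

Payment period 1: opening $6,008.98; interest $198.30 → $6,207.28; payment $1,791.63; balance $4,415.65
Payment period 2: opening $4,415.65; interest $145.72 → $4,561.37; payment $1,791.63; balance $2,769.74
Payment period 3: opening $2,769.74; interest $91.40 → $2,861.14; payment $1,791.63; balance $1,069.51
Payment period 4: opening $1,069.51; interest $35.29 → $1,104.80; payment $1,104.80; balance $0.00
Total paid: $6,479.69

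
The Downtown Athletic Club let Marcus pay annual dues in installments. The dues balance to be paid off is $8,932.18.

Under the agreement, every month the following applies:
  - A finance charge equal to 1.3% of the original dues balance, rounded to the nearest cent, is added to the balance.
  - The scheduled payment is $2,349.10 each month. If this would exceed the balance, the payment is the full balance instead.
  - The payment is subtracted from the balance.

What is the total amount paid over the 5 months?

$9,512.78

Month 1: $8,932.18 +$116.12 interest = $9,048.30; pay $2,349.10 → $6,699.20
Month 2: $6,699.20 +$116.12 interest = $6,815.32; pay $2,349.10 → $4,466.22
Month 3: $4,466.22 +$116.12 interest = $4,582.34; pay $2,349.10 → $2,233.24
Month 4: $2,233.24 +$116.12 interest = $2,349.36; pay $2,349.10 → $0.26
Month 5: $0.26 +$116.12 interest = $116.38; pay $116.38 → $0.00
Total paid: $9,512.78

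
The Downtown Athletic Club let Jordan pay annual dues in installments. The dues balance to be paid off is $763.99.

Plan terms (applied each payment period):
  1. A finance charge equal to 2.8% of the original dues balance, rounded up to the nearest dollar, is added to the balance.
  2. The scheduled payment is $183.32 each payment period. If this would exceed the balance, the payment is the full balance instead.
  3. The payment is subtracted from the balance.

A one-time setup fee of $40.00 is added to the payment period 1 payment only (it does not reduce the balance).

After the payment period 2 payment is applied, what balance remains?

$441.35

# | Opening | Interest | Payment | Fee | End bal
1 | $763.99 | $22.00 | $183.32 | $40.00 | $602.67
2 | $602.67 | $22.00 | $183.32 | — | $441.35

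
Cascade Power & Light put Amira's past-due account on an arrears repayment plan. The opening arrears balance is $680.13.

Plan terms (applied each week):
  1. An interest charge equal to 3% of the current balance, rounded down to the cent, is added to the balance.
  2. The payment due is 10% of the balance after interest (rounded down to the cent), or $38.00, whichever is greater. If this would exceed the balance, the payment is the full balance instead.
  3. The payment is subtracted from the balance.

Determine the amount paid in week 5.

Week 1: $680.13 +$20.40 interest = $700.53; pay $70.05 → $630.48
Week 2: $630.48 +$18.91 interest = $649.39; pay $64.93 → $584.46
Week 3: $584.46 +$17.53 interest = $601.99; pay $60.19 → $541.80
Week 4: $541.80 +$16.25 interest = $558.05; pay $55.80 → $502.25
Week 5: $502.25 +$15.06 interest = $517.31; pay $51.73 → $465.58

$51.73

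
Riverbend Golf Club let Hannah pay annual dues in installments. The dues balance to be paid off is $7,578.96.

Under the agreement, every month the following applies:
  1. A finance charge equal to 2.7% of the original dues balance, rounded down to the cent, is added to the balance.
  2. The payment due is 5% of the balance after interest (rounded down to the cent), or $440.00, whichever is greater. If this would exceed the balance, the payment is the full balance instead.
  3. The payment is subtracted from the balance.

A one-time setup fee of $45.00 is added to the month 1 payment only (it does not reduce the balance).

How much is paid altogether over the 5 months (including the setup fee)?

Month 1: $7,578.96 +$204.63 interest = $7,783.59; pay $440.00 (+ $45.00 fee) → $7,343.59
Month 2: $7,343.59 +$204.63 interest = $7,548.22; pay $440.00 → $7,108.22
Month 3: $7,108.22 +$204.63 interest = $7,312.85; pay $440.00 → $6,872.85
Month 4: $6,872.85 +$204.63 interest = $7,077.48; pay $440.00 → $6,637.48
Month 5: $6,637.48 +$204.63 interest = $6,842.11; pay $440.00 → $6,402.11
Total paid: $2,245.00

$2,245.00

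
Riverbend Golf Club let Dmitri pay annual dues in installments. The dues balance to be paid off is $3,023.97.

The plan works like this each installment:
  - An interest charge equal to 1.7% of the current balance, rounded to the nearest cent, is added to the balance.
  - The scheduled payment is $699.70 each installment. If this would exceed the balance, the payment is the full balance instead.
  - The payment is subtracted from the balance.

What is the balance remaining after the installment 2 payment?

$1,716.37

Installment 1: $3,023.97 +$51.41 interest = $3,075.38; pay $699.70 → $2,375.68
Installment 2: $2,375.68 +$40.39 interest = $2,416.07; pay $699.70 → $1,716.37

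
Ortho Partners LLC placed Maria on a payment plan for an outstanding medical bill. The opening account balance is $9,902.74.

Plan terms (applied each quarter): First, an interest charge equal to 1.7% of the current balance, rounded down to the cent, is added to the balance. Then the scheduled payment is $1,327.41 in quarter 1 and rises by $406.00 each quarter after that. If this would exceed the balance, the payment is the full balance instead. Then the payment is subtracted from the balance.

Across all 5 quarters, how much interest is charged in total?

$571.69

# | Opening | Interest | Payment | End bal
1 | $9,902.74 | $168.34 | $1,327.41 | $8,743.67
2 | $8,743.67 | $148.64 | $1,733.41 | $7,158.90
3 | $7,158.90 | $121.70 | $2,139.41 | $5,141.19
4 | $5,141.19 | $87.40 | $2,545.41 | $2,683.18
5 | $2,683.18 | $45.61 | $2,728.79 | $0.00
Total interest: $168.34 + $148.64 + $121.70 + $87.40 + $45.61 = $571.69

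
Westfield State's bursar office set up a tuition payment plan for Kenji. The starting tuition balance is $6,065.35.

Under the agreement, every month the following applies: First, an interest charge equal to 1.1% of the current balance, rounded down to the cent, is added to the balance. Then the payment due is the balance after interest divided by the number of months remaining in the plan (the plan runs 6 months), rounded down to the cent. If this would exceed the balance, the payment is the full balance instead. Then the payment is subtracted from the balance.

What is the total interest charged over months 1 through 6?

$237.82

Month 1: opening $6,065.35; interest $66.71 → $6,132.06; payment $1,022.01; balance $5,110.05
Month 2: opening $5,110.05; interest $56.21 → $5,166.26; payment $1,033.25; balance $4,133.01
Month 3: opening $4,133.01; interest $45.46 → $4,178.47; payment $1,044.61; balance $3,133.86
Month 4: opening $3,133.86; interest $34.47 → $3,168.33; payment $1,056.11; balance $2,112.22
Month 5: opening $2,112.22; interest $23.23 → $2,135.45; payment $1,067.72; balance $1,067.73
Month 6: opening $1,067.73; interest $11.74 → $1,079.47; payment $1,079.47; balance $0.00
Total interest: $66.71 + $56.21 + $45.46 + $34.47 + $23.23 + $11.74 = $237.82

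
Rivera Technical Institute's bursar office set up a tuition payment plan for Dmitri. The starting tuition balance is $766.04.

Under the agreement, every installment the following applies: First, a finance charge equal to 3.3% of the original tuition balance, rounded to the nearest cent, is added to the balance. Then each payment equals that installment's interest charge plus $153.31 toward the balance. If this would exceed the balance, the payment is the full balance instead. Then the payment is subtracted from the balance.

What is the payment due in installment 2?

$178.59

Installment 1: $766.04 +$25.28 interest = $791.32; pay $178.59 → $612.73
Installment 2: $612.73 +$25.28 interest = $638.01; pay $178.59 → $459.42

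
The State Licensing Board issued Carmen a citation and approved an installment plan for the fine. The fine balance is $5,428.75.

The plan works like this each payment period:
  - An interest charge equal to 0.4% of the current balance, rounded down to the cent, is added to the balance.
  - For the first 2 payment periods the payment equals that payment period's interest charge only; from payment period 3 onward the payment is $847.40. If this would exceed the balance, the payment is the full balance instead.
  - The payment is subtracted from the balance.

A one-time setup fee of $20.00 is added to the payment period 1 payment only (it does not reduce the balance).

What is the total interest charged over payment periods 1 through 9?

# | Opening | Interest | Payment | Fee | End bal
1 | $5,428.75 | $21.71 | $21.71 | $20.00 | $5,428.75
2 | $5,428.75 | $21.71 | $21.71 | — | $5,428.75
3 | $5,428.75 | $21.71 | $847.40 | — | $4,603.06
4 | $4,603.06 | $18.41 | $847.40 | — | $3,774.07
5 | $3,774.07 | $15.09 | $847.40 | — | $2,941.76
6 | $2,941.76 | $11.76 | $847.40 | — | $2,106.12
7 | $2,106.12 | $8.42 | $847.40 | — | $1,267.14
8 | $1,267.14 | $5.06 | $847.40 | — | $424.80
9 | $424.80 | $1.69 | $426.49 | — | $0.00
Total interest: $21.71 + $21.71 + $21.71 + $18.41 + $15.09 + $11.76 + $8.42 + $5.06 + $1.69 = $125.56

$125.56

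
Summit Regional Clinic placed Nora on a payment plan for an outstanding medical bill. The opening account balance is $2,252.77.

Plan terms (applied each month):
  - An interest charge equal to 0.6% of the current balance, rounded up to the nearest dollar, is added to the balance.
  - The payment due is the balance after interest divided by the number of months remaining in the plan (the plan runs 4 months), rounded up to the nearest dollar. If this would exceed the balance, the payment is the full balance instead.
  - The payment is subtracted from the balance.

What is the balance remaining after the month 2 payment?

$1,139.77

Month 1: opening $2,252.77; interest $14.00 → $2,266.77; payment $567.00; balance $1,699.77
Month 2: opening $1,699.77; interest $11.00 → $1,710.77; payment $571.00; balance $1,139.77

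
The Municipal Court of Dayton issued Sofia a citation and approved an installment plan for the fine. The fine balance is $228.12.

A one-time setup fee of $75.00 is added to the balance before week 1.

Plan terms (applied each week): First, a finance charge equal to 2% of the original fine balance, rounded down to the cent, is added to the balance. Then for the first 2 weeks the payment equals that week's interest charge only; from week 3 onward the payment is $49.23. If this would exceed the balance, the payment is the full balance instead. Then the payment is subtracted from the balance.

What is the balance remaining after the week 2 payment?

$303.12

# | Opening | Interest | Payment | End bal
1 | $303.12 | $4.56 | $4.56 | $303.12
2 | $303.12 | $4.56 | $4.56 | $303.12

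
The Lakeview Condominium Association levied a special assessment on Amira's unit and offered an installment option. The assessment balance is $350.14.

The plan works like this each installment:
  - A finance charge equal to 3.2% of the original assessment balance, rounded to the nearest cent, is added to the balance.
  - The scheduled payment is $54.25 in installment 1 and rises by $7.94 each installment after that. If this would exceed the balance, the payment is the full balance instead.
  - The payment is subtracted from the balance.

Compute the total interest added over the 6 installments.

$67.20

Installment 1: opening $350.14; interest $11.20 → $361.34; payment $54.25; balance $307.09
Installment 2: opening $307.09; interest $11.20 → $318.29; payment $62.19; balance $256.10
Installment 3: opening $256.10; interest $11.20 → $267.30; payment $70.13; balance $197.17
Installment 4: opening $197.17; interest $11.20 → $208.37; payment $78.07; balance $130.30
Installment 5: opening $130.30; interest $11.20 → $141.50; payment $86.01; balance $55.49
Installment 6: opening $55.49; interest $11.20 → $66.69; payment $66.69; balance $0.00
Total interest: $11.20 + $11.20 + $11.20 + $11.20 + $11.20 + $11.20 = $67.20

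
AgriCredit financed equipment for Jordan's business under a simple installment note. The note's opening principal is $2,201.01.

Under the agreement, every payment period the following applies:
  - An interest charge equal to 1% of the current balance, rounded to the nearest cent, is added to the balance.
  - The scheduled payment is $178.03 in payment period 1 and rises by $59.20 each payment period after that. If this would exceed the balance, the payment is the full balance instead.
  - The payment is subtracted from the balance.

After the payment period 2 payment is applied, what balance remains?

Payment period 1: opening $2,201.01; interest $22.01 → $2,223.02; payment $178.03; balance $2,044.99
Payment period 2: opening $2,044.99; interest $20.45 → $2,065.44; payment $237.23; balance $1,828.21

$1,828.21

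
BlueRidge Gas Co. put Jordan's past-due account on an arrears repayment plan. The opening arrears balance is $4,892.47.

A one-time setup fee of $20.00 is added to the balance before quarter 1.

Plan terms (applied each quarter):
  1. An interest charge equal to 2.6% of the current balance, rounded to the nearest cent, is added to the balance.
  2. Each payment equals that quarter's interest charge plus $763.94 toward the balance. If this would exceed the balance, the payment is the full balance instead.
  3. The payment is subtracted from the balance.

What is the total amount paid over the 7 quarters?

$5,389.42

Quarter 1: $4,912.47 +$127.72 interest = $5,040.19; pay $891.66 → $4,148.53
Quarter 2: $4,148.53 +$107.86 interest = $4,256.39; pay $871.80 → $3,384.59
Quarter 3: $3,384.59 +$88.00 interest = $3,472.59; pay $851.94 → $2,620.65
Quarter 4: $2,620.65 +$68.14 interest = $2,688.79; pay $832.08 → $1,856.71
Quarter 5: $1,856.71 +$48.27 interest = $1,904.98; pay $812.21 → $1,092.77
Quarter 6: $1,092.77 +$28.41 interest = $1,121.18; pay $792.35 → $328.83
Quarter 7: $328.83 +$8.55 interest = $337.38; pay $337.38 → $0.00
Total paid: $5,389.42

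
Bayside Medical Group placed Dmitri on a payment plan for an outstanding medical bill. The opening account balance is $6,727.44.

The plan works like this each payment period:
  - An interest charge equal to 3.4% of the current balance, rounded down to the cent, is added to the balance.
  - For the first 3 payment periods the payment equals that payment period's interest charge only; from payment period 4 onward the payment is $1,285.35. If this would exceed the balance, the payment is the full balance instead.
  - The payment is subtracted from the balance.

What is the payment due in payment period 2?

Payment period 1: opening $6,727.44; interest $228.73 → $6,956.17; payment $228.73; balance $6,727.44
Payment period 2: opening $6,727.44; interest $228.73 → $6,956.17; payment $228.73; balance $6,727.44

$228.73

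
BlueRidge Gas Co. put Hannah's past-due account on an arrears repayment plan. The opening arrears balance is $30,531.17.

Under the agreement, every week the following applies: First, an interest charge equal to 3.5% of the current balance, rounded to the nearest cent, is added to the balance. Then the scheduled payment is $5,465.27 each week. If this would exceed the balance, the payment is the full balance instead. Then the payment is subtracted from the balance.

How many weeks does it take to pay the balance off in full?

7

# | Opening | Interest | Payment | End bal
1 | $30,531.17 | $1,068.59 | $5,465.27 | $26,134.49
2 | $26,134.49 | $914.71 | $5,465.27 | $21,583.93
3 | $21,583.93 | $755.44 | $5,465.27 | $16,874.10
4 | $16,874.10 | $590.59 | $5,465.27 | $11,999.42
5 | $11,999.42 | $419.98 | $5,465.27 | $6,954.13
6 | $6,954.13 | $243.39 | $5,465.27 | $1,732.25
7 | $1,732.25 | $60.63 | $1,792.88 | $0.00
Balance reaches $0.00 in week 7.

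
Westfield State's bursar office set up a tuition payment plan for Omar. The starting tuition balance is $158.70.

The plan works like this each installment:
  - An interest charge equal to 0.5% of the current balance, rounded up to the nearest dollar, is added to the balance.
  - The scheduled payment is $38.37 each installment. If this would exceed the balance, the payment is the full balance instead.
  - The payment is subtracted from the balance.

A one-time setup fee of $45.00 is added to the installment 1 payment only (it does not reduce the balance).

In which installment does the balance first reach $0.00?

5

Installment 1: $158.70 +$1.00 interest = $159.70; pay $38.37 (+ $45.00 fee) → $121.33
Installment 2: $121.33 +$1.00 interest = $122.33; pay $38.37 → $83.96
Installment 3: $83.96 +$1.00 interest = $84.96; pay $38.37 → $46.59
Installment 4: $46.59 +$1.00 interest = $47.59; pay $38.37 → $9.22
Installment 5: $9.22 +$1.00 interest = $10.22; pay $10.22 → $0.00
Balance reaches $0.00 in installment 5.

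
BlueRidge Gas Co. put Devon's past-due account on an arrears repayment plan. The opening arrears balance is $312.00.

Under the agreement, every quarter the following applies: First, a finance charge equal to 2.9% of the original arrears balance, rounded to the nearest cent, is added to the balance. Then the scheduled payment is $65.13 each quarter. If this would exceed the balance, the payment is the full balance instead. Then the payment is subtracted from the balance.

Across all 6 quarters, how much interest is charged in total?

Quarter 1: $312.00 +$9.05 interest = $321.05; pay $65.13 → $255.92
Quarter 2: $255.92 +$9.05 interest = $264.97; pay $65.13 → $199.84
Quarter 3: $199.84 +$9.05 interest = $208.89; pay $65.13 → $143.76
Quarter 4: $143.76 +$9.05 interest = $152.81; pay $65.13 → $87.68
Quarter 5: $87.68 +$9.05 interest = $96.73; pay $65.13 → $31.60
Quarter 6: $31.60 +$9.05 interest = $40.65; pay $40.65 → $0.00
Total interest: $9.05 + $9.05 + $9.05 + $9.05 + $9.05 + $9.05 = $54.30

$54.30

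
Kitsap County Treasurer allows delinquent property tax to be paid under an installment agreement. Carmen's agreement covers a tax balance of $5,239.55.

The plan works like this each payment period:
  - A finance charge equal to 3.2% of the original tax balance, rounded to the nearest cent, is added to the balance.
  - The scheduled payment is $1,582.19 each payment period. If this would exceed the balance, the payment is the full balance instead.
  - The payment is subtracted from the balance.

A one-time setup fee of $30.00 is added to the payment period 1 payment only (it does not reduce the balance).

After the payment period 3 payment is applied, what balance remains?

Payment period 1: opening $5,239.55; interest $167.67 → $5,407.22; payment $1,582.19 (+ $30.00 fee); balance $3,825.03
Payment period 2: opening $3,825.03; interest $167.67 → $3,992.70; payment $1,582.19; balance $2,410.51
Payment period 3: opening $2,410.51; interest $167.67 → $2,578.18; payment $1,582.19; balance $995.99

$995.99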